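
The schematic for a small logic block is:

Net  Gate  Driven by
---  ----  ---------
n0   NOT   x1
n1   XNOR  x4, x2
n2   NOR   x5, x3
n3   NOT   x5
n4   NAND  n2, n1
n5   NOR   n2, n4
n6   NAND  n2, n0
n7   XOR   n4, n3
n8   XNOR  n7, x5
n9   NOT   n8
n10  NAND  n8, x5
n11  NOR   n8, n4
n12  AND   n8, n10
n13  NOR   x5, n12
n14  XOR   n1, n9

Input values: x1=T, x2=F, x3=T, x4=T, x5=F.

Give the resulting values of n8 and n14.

n1 = x4 XNOR x2 = T XNOR F = F
n2 = x5 NOR x3 = F NOR T = F
n3 = NOT x5 = NOT F = T
n4 = n2 NAND n1 = F NAND F = T
n7 = n4 XOR n3 = T XOR T = F
n8 = n7 XNOR x5 = F XNOR F = T
n9 = NOT n8 = NOT T = F
n14 = n1 XOR n9 = F XOR F = F

n8 = T; n14 = F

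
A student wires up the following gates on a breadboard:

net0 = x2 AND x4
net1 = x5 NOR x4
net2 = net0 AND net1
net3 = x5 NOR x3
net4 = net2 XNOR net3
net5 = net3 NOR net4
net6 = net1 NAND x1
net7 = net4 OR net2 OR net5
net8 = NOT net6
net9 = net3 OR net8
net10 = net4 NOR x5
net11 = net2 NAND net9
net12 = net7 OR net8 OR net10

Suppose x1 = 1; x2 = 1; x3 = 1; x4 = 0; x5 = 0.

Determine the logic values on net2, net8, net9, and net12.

net2 = 0, net8 = 1, net9 = 1, net12 = 1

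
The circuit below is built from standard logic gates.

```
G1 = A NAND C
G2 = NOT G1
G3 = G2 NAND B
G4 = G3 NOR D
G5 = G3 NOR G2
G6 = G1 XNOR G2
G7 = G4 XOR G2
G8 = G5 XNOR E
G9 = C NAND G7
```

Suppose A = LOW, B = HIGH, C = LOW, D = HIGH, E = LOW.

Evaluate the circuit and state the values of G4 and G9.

G1 = A NAND C = LOW NAND LOW = HIGH
G2 = NOT G1 = NOT HIGH = LOW
G3 = G2 NAND B = LOW NAND HIGH = HIGH
G4 = G3 NOR D = HIGH NOR HIGH = LOW
G7 = G4 XOR G2 = LOW XOR LOW = LOW
G9 = C NAND G7 = LOW NAND LOW = HIGH

G4 = LOW, G9 = HIGH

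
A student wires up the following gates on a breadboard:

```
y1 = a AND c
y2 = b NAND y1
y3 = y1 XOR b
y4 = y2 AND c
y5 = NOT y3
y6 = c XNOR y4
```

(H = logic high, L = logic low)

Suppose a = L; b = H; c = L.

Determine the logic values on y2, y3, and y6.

y1 = a AND c = L AND L = L
y2 = b NAND y1 = H NAND L = H
y3 = y1 XOR b = L XOR H = H
y4 = y2 AND c = H AND L = L
y6 = c XNOR y4 = L XNOR L = H

y2 = H; y3 = H; y6 = H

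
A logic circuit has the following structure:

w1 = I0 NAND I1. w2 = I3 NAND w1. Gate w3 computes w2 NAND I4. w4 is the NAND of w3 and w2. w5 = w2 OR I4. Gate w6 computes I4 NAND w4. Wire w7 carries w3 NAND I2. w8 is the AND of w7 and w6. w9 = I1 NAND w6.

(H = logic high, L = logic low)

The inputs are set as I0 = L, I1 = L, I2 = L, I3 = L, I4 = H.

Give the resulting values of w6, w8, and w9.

w6 = L, w8 = L, w9 = H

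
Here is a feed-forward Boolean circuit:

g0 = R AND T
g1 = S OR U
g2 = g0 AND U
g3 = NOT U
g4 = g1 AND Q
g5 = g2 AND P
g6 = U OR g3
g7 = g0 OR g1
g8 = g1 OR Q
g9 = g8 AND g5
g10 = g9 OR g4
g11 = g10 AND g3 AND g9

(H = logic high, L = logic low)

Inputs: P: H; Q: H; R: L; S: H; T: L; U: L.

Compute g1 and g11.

g0 = R AND T = L AND L = L
g1 = S OR U = H OR L = H
g2 = g0 AND U = L AND L = L
g3 = NOT U = NOT L = H
g4 = g1 AND Q = H AND H = H
g5 = g2 AND P = L AND H = L
g8 = g1 OR Q = H OR H = H
g9 = g8 AND g5 = H AND L = L
g10 = g9 OR g4 = L OR H = H
g11 = g10 AND g3 AND g9 = H AND H AND L = L

g1 = H; g11 = L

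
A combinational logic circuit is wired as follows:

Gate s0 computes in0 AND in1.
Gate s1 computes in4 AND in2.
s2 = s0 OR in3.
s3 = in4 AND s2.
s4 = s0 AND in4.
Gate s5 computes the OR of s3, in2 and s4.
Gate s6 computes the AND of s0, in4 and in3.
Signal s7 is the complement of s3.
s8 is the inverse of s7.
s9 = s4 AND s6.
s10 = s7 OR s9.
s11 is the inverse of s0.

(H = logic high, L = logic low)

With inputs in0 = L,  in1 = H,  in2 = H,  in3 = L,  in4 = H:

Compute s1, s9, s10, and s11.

s1 = H; s9 = L; s10 = H; s11 = H

s0 = in0 AND in1 = L AND H = L
s1 = in4 AND in2 = H AND H = H
s2 = s0 OR in3 = L OR L = L
s3 = in4 AND s2 = H AND L = L
s4 = s0 AND in4 = L AND H = L
s6 = s0 AND in4 AND in3 = L AND H AND L = L
s7 = NOT s3 = NOT L = H
s9 = s4 AND s6 = L AND L = L
s10 = s7 OR s9 = H OR L = H
s11 = NOT s0 = NOT L = H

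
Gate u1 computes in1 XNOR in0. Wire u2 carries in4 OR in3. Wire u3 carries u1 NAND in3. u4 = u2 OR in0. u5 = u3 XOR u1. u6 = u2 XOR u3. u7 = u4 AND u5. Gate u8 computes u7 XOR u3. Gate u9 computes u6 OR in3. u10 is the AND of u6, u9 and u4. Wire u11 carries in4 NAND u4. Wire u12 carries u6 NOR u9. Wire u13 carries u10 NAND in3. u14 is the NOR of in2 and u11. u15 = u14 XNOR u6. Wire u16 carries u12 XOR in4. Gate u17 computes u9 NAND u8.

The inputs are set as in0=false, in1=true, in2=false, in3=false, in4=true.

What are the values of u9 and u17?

u1 = in1 XNOR in0 = true XNOR false = false
u2 = in4 OR in3 = true OR false = true
u3 = u1 NAND in3 = false NAND false = true
u4 = u2 OR in0 = true OR false = true
u5 = u3 XOR u1 = true XOR false = true
u6 = u2 XOR u3 = true XOR true = false
u7 = u4 AND u5 = true AND true = true
u8 = u7 XOR u3 = true XOR true = false
u9 = u6 OR in3 = false OR false = false
u17 = u9 NAND u8 = false NAND false = true

u9 = false; u17 = true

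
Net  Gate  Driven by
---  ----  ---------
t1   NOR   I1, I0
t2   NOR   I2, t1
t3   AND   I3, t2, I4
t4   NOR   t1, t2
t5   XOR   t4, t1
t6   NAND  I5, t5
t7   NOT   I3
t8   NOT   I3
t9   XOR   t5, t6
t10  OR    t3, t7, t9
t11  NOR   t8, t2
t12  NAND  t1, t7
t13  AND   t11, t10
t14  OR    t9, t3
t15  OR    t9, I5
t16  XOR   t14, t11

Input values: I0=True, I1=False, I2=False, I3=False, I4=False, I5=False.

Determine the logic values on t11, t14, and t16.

t1 = I1 NOR I0 = False NOR True = False
t2 = I2 NOR t1 = False NOR False = True
t3 = I3 AND t2 AND I4 = False AND True AND False = False
t4 = t1 NOR t2 = False NOR True = False
t5 = t4 XOR t1 = False XOR False = False
t6 = I5 NAND t5 = False NAND False = True
t8 = NOT I3 = NOT False = True
t9 = t5 XOR t6 = False XOR True = True
t11 = t8 NOR t2 = True NOR True = False
t14 = t9 OR t3 = True OR False = True
t16 = t14 XOR t11 = True XOR False = True

t11 = False, t14 = True, t16 = True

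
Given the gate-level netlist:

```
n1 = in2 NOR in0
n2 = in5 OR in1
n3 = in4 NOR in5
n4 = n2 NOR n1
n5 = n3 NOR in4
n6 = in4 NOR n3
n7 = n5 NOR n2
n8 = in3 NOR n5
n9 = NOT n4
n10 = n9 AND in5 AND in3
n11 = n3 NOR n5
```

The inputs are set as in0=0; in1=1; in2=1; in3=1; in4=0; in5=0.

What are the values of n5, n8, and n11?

n5 = 0, n8 = 0, n11 = 0

n3 = in4 NOR in5 = 0 NOR 0 = 1
n5 = n3 NOR in4 = 1 NOR 0 = 0
n8 = in3 NOR n5 = 1 NOR 0 = 0
n11 = n3 NOR n5 = 1 NOR 0 = 0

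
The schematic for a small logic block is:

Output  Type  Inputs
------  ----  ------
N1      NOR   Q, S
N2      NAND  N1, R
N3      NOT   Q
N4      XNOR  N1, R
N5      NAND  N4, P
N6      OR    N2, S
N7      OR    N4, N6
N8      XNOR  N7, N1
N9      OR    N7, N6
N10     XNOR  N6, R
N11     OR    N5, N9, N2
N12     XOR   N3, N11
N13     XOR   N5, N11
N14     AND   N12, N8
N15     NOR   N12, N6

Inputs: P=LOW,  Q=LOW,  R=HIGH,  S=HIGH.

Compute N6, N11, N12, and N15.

N1 = Q NOR S = LOW NOR HIGH = LOW
N2 = N1 NAND R = LOW NAND HIGH = HIGH
N3 = NOT Q = NOT LOW = HIGH
N4 = N1 XNOR R = LOW XNOR HIGH = LOW
N5 = N4 NAND P = LOW NAND LOW = HIGH
N6 = N2 OR S = HIGH OR HIGH = HIGH
N7 = N4 OR N6 = LOW OR HIGH = HIGH
N9 = N7 OR N6 = HIGH OR HIGH = HIGH
N11 = N5 OR N9 OR N2 = HIGH OR HIGH OR HIGH = HIGH
N12 = N3 XOR N11 = HIGH XOR HIGH = LOW
N15 = N12 NOR N6 = LOW NOR HIGH = LOW

N6 = HIGH; N11 = HIGH; N12 = LOW; N15 = LOW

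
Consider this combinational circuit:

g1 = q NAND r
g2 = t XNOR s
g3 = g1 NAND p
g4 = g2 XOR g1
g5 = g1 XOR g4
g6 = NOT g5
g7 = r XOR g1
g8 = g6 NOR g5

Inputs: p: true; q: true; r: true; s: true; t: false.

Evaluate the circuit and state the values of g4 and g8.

g1 = q NAND r = true NAND true = false
g2 = t XNOR s = false XNOR true = false
g4 = g2 XOR g1 = false XOR false = false
g5 = g1 XOR g4 = false XOR false = false
g6 = NOT g5 = NOT false = true
g8 = g6 NOR g5 = true NOR false = false

g4 = false  g8 = false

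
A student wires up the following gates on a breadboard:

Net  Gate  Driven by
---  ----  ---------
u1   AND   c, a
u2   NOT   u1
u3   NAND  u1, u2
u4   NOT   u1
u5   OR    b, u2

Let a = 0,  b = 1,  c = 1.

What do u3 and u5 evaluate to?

u3 = 1, u5 = 1

u1 = c AND a = 1 AND 0 = 0
u2 = NOT u1 = NOT 0 = 1
u3 = u1 NAND u2 = 0 NAND 1 = 1
u5 = b OR u2 = 1 OR 1 = 1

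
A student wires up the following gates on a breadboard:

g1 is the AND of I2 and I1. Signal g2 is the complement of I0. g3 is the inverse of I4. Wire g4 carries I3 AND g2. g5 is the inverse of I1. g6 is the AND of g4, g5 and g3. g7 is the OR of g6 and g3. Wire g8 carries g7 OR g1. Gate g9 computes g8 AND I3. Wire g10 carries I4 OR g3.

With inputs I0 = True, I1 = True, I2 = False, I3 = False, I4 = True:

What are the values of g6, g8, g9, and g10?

g6 = False, g8 = False, g9 = False, g10 = True

g1 = I2 AND I1 = False AND True = False
g2 = NOT I0 = NOT True = False
g3 = NOT I4 = NOT True = False
g4 = I3 AND g2 = False AND False = False
g5 = NOT I1 = NOT True = False
g6 = g4 AND g5 AND g3 = False AND False AND False = False
g7 = g6 OR g3 = False OR False = False
g8 = g7 OR g1 = False OR False = False
g9 = g8 AND I3 = False AND False = False
g10 = I4 OR g3 = True OR False = True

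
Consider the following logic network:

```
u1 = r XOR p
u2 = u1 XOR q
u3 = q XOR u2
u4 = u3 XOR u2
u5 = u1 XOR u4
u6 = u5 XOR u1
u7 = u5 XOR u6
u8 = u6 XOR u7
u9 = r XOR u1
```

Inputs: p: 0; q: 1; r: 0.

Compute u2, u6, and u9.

u1 = r XOR p = 0 XOR 0 = 0
u2 = u1 XOR q = 0 XOR 1 = 1
u3 = q XOR u2 = 1 XOR 1 = 0
u4 = u3 XOR u2 = 0 XOR 1 = 1
u5 = u1 XOR u4 = 0 XOR 1 = 1
u6 = u5 XOR u1 = 1 XOR 0 = 1
u9 = r XOR u1 = 0 XOR 0 = 0

u2 = 1; u6 = 1; u9 = 0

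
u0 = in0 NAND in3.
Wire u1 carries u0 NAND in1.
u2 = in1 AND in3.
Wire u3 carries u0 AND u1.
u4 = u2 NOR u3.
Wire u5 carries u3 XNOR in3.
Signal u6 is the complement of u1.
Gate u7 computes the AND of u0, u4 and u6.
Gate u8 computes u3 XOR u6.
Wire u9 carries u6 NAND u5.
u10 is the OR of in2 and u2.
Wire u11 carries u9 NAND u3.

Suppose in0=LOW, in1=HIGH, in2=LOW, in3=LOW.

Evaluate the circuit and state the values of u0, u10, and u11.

u0 = HIGH; u10 = LOW; u11 = HIGH

u0 = in0 NAND in3 = LOW NAND LOW = HIGH
u1 = u0 NAND in1 = HIGH NAND HIGH = LOW
u2 = in1 AND in3 = HIGH AND LOW = LOW
u3 = u0 AND u1 = HIGH AND LOW = LOW
u5 = u3 XNOR in3 = LOW XNOR LOW = HIGH
u6 = NOT u1 = NOT LOW = HIGH
u9 = u6 NAND u5 = HIGH NAND HIGH = LOW
u10 = in2 OR u2 = LOW OR LOW = LOW
u11 = u9 NAND u3 = LOW NAND LOW = HIGH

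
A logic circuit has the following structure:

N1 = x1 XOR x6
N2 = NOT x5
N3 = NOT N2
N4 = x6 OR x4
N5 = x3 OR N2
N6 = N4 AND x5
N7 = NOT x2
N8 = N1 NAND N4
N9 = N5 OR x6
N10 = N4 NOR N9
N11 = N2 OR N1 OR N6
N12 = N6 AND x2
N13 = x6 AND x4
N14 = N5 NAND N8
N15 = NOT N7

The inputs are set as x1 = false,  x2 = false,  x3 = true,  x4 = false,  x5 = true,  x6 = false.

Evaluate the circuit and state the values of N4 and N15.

N4 = x6 OR x4 = false OR false = false
N7 = NOT x2 = NOT false = true
N15 = NOT N7 = NOT true = false

N4 = false, N15 = false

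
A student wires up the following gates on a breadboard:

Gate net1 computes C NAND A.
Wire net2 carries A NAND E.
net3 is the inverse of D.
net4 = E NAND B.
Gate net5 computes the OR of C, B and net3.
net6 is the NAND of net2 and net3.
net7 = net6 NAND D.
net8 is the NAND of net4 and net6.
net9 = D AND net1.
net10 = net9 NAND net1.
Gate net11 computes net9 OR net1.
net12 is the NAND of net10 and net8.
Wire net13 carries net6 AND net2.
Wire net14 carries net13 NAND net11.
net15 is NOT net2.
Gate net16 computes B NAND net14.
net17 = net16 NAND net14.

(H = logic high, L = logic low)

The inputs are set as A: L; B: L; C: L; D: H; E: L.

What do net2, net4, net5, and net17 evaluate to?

net1 = C NAND A = L NAND L = H
net2 = A NAND E = L NAND L = H
net3 = NOT D = NOT H = L
net4 = E NAND B = L NAND L = H
net5 = C OR B OR net3 = L OR L OR L = L
net6 = net2 NAND net3 = H NAND L = H
net9 = D AND net1 = H AND H = H
net11 = net9 OR net1 = H OR H = H
net13 = net6 AND net2 = H AND H = H
net14 = net13 NAND net11 = H NAND H = L
net16 = B NAND net14 = L NAND L = H
net17 = net16 NAND net14 = H NAND L = H

net2 = H  net4 = H  net5 = L  net17 = H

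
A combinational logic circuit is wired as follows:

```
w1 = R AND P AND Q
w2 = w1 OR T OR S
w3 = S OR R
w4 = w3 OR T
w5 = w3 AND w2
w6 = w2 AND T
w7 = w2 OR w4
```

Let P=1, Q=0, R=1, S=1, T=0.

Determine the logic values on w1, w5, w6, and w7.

w1 = R AND P AND Q = 1 AND 1 AND 0 = 0
w2 = w1 OR T OR S = 0 OR 0 OR 1 = 1
w3 = S OR R = 1 OR 1 = 1
w4 = w3 OR T = 1 OR 0 = 1
w5 = w3 AND w2 = 1 AND 1 = 1
w6 = w2 AND T = 1 AND 0 = 0
w7 = w2 OR w4 = 1 OR 1 = 1

w1 = 0, w5 = 1, w6 = 0, w7 = 1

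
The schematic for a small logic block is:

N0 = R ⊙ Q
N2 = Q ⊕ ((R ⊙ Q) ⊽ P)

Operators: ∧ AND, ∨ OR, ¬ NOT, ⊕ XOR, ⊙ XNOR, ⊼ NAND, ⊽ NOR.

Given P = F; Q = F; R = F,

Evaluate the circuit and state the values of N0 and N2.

N0 = F ⊙ F = T
N2 = F ⊕ ((F ⊙ F) ⊽ F) = F

N0 = T, N2 = F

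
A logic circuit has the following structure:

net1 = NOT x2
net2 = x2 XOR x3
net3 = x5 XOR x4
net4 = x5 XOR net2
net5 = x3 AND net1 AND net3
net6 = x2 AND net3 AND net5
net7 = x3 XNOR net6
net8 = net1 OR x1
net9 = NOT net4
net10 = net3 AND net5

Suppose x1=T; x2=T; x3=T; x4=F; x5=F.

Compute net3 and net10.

net3 = F, net10 = F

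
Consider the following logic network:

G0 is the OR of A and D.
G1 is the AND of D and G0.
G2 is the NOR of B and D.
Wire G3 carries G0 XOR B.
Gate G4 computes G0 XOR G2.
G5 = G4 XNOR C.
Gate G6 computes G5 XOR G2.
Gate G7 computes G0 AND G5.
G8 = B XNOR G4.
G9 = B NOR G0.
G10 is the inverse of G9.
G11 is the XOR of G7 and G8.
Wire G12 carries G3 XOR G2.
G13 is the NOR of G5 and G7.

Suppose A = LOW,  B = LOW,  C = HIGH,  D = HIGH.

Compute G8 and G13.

G8 = LOW  G13 = LOW

G0 = A OR D = LOW OR HIGH = HIGH
G2 = B NOR D = LOW NOR HIGH = LOW
G4 = G0 XOR G2 = HIGH XOR LOW = HIGH
G5 = G4 XNOR C = HIGH XNOR HIGH = HIGH
G7 = G0 AND G5 = HIGH AND HIGH = HIGH
G8 = B XNOR G4 = LOW XNOR HIGH = LOW
G13 = G5 NOR G7 = HIGH NOR HIGH = LOW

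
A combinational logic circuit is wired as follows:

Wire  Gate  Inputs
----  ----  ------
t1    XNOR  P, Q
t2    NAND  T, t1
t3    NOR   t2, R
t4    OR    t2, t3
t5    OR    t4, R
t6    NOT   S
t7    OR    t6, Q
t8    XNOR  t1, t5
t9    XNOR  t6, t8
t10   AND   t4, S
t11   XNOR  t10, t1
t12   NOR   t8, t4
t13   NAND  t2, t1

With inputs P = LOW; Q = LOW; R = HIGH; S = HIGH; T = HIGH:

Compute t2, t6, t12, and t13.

t2 = LOW; t6 = LOW; t12 = LOW; t13 = HIGH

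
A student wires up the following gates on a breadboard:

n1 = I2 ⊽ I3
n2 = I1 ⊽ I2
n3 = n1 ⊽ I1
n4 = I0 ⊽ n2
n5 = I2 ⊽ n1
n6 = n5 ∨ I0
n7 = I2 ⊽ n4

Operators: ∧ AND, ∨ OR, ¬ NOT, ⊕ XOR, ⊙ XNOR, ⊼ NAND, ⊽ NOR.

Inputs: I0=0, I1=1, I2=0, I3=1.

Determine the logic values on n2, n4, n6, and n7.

n2 = 0  n4 = 1  n6 = 1  n7 = 0

n1 = I2 NOR I3 = 0 NOR 1 = 0
n2 = I1 NOR I2 = 1 NOR 0 = 0
n4 = I0 NOR n2 = 0 NOR 0 = 1
n5 = I2 NOR n1 = 0 NOR 0 = 1
n6 = n5 OR I0 = 1 OR 0 = 1
n7 = I2 NOR n4 = 0 NOR 1 = 0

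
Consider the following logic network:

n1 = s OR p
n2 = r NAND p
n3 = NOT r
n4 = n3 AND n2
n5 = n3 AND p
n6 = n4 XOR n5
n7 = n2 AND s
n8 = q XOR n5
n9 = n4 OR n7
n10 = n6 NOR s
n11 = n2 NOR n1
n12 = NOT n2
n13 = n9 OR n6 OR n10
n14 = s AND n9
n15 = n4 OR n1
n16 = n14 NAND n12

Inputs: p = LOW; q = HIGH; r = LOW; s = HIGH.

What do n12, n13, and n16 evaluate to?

n12 = LOW, n13 = HIGH, n16 = HIGH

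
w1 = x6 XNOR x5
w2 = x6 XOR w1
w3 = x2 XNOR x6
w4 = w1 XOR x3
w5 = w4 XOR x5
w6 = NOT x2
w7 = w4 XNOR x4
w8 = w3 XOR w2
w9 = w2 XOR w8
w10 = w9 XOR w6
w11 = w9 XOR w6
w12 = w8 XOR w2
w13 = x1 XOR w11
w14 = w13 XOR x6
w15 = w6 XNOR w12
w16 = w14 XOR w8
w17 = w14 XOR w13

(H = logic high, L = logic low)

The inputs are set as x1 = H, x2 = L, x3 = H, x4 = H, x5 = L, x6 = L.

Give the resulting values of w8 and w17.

w8 = L, w17 = L

w1 = x6 XNOR x5 = L XNOR L = H
w2 = x6 XOR w1 = L XOR H = H
w3 = x2 XNOR x6 = L XNOR L = H
w6 = NOT x2 = NOT L = H
w8 = w3 XOR w2 = H XOR H = L
w9 = w2 XOR w8 = H XOR L = H
w11 = w9 XOR w6 = H XOR H = L
w13 = x1 XOR w11 = H XOR L = H
w14 = w13 XOR x6 = H XOR L = H
w17 = w14 XOR w13 = H XOR H = L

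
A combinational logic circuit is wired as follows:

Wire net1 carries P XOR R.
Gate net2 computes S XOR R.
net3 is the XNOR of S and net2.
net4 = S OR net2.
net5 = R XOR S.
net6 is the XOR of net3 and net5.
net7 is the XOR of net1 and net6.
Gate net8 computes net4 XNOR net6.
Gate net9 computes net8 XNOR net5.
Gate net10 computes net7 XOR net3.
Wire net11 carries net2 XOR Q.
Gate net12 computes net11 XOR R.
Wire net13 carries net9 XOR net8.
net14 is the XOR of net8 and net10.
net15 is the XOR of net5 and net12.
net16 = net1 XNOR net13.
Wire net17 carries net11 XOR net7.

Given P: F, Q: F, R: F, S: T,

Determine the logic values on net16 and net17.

net16 = T, net17 = T

net1 = P XOR R = F XOR F = F
net2 = S XOR R = T XOR F = T
net3 = S XNOR net2 = T XNOR T = T
net4 = S OR net2 = T OR T = T
net5 = R XOR S = F XOR T = T
net6 = net3 XOR net5 = T XOR T = F
net7 = net1 XOR net6 = F XOR F = F
net8 = net4 XNOR net6 = T XNOR F = F
net9 = net8 XNOR net5 = F XNOR T = F
net11 = net2 XOR Q = T XOR F = T
net13 = net9 XOR net8 = F XOR F = F
net16 = net1 XNOR net13 = F XNOR F = T
net17 = net11 XOR net7 = T XOR F = T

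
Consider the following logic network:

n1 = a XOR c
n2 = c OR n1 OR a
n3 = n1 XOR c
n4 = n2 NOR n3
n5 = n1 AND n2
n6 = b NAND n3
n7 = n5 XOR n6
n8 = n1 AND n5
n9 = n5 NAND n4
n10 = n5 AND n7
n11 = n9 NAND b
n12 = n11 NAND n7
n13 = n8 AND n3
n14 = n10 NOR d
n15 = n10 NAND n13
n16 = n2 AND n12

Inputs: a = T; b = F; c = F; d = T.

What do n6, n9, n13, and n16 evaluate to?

n1 = a XOR c = T XOR F = T
n2 = c OR n1 OR a = F OR T OR T = T
n3 = n1 XOR c = T XOR F = T
n4 = n2 NOR n3 = T NOR T = F
n5 = n1 AND n2 = T AND T = T
n6 = b NAND n3 = F NAND T = T
n7 = n5 XOR n6 = T XOR T = F
n8 = n1 AND n5 = T AND T = T
n9 = n5 NAND n4 = T NAND F = T
n11 = n9 NAND b = T NAND F = T
n12 = n11 NAND n7 = T NAND F = T
n13 = n8 AND n3 = T AND T = T
n16 = n2 AND n12 = T AND T = T

n6 = T; n9 = T; n13 = T; n16 = T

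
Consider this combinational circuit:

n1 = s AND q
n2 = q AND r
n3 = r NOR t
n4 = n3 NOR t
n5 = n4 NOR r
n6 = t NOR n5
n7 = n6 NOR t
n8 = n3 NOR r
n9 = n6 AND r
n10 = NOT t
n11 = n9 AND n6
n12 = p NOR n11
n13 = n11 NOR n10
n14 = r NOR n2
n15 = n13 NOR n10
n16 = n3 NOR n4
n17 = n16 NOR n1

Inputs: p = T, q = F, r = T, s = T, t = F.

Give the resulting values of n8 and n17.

n8 = F, n17 = T

n1 = s AND q = T AND F = F
n3 = r NOR t = T NOR F = F
n4 = n3 NOR t = F NOR F = T
n8 = n3 NOR r = F NOR T = F
n16 = n3 NOR n4 = F NOR T = F
n17 = n16 NOR n1 = F NOR F = T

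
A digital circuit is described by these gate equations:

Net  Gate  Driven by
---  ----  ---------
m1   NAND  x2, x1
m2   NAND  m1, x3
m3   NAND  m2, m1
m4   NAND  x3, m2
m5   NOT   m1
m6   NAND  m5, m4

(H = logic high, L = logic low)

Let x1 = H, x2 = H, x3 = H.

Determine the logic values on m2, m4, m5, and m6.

m2 = H, m4 = L, m5 = H, m6 = H

m1 = x2 NAND x1 = H NAND H = L
m2 = m1 NAND x3 = L NAND H = H
m4 = x3 NAND m2 = H NAND H = L
m5 = NOT m1 = NOT L = H
m6 = m5 NAND m4 = H NAND L = H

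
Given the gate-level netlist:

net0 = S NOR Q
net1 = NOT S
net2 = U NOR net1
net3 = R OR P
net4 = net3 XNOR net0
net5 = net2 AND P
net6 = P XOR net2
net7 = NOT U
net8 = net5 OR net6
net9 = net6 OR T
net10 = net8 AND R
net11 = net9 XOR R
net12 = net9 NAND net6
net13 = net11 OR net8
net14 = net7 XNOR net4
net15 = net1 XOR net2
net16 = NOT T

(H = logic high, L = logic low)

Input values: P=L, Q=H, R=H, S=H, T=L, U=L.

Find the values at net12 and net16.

net12 = L, net16 = H

net1 = NOT S = NOT H = L
net2 = U NOR net1 = L NOR L = H
net6 = P XOR net2 = L XOR H = H
net9 = net6 OR T = H OR L = H
net12 = net9 NAND net6 = H NAND H = L
net16 = NOT T = NOT L = H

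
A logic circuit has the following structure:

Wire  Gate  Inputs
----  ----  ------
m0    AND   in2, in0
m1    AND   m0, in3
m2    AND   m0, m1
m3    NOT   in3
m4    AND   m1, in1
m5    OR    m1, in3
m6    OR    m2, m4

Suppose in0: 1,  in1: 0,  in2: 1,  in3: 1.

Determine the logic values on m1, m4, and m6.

m1 = 1; m4 = 0; m6 = 1

m0 = in2 AND in0 = 1 AND 1 = 1
m1 = m0 AND in3 = 1 AND 1 = 1
m2 = m0 AND m1 = 1 AND 1 = 1
m4 = m1 AND in1 = 1 AND 0 = 0
m6 = m2 OR m4 = 1 OR 0 = 1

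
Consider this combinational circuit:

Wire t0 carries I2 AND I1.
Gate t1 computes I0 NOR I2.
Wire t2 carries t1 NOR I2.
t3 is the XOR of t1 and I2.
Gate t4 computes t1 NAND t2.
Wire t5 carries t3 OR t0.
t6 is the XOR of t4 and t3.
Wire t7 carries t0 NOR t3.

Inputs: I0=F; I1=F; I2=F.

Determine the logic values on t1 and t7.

t0 = I2 AND I1 = F AND F = F
t1 = I0 NOR I2 = F NOR F = T
t3 = t1 XOR I2 = T XOR F = T
t7 = t0 NOR t3 = F NOR T = F

t1 = T, t7 = F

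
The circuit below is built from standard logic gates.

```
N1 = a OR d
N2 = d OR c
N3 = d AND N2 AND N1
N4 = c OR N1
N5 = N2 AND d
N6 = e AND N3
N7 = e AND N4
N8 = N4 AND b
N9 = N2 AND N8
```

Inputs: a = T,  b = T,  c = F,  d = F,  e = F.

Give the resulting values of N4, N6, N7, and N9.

N4 = T, N6 = F, N7 = F, N9 = F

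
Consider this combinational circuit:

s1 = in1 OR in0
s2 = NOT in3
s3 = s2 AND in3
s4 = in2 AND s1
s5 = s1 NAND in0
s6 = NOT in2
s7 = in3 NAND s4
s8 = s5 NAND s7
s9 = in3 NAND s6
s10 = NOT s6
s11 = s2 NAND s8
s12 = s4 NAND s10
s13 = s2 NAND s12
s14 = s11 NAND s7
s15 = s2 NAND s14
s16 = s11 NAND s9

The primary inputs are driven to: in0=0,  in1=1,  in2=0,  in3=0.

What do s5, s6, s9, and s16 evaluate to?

s1 = in1 OR in0 = 1 OR 0 = 1
s2 = NOT in3 = NOT 0 = 1
s4 = in2 AND s1 = 0 AND 1 = 0
s5 = s1 NAND in0 = 1 NAND 0 = 1
s6 = NOT in2 = NOT 0 = 1
s7 = in3 NAND s4 = 0 NAND 0 = 1
s8 = s5 NAND s7 = 1 NAND 1 = 0
s9 = in3 NAND s6 = 0 NAND 1 = 1
s11 = s2 NAND s8 = 1 NAND 0 = 1
s16 = s11 NAND s9 = 1 NAND 1 = 0

s5 = 1  s6 = 1  s9 = 1  s16 = 0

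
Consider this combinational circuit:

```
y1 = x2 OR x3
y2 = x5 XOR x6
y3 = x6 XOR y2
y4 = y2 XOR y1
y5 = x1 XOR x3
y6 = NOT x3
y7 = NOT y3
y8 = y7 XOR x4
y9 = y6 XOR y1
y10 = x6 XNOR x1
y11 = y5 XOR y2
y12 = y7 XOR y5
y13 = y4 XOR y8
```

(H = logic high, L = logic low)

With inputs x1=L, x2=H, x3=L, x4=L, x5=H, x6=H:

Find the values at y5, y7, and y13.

y5 = L, y7 = L, y13 = H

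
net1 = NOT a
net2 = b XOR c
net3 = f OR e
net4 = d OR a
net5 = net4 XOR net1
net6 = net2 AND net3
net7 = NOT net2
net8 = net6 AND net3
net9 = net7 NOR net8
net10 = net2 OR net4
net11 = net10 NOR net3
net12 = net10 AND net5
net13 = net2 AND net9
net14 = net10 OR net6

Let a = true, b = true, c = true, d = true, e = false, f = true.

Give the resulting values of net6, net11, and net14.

net6 = false; net11 = false; net14 = true

net2 = b XOR c = true XOR true = false
net3 = f OR e = true OR false = true
net4 = d OR a = true OR true = true
net6 = net2 AND net3 = false AND true = false
net10 = net2 OR net4 = false OR true = true
net11 = net10 NOR net3 = true NOR true = false
net14 = net10 OR net6 = true OR false = true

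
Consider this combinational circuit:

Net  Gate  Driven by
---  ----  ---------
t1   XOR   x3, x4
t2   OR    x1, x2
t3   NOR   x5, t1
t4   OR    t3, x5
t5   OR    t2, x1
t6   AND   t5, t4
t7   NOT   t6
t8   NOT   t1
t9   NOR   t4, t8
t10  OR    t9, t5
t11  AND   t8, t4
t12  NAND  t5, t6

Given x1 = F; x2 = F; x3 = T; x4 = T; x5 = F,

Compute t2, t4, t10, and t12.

t1 = x3 XOR x4 = T XOR T = F
t2 = x1 OR x2 = F OR F = F
t3 = x5 NOR t1 = F NOR F = T
t4 = t3 OR x5 = T OR F = T
t5 = t2 OR x1 = F OR F = F
t6 = t5 AND t4 = F AND T = F
t8 = NOT t1 = NOT F = T
t9 = t4 NOR t8 = T NOR T = F
t10 = t9 OR t5 = F OR F = F
t12 = t5 NAND t6 = F NAND F = T

t2 = F, t4 = T, t10 = F, t12 = T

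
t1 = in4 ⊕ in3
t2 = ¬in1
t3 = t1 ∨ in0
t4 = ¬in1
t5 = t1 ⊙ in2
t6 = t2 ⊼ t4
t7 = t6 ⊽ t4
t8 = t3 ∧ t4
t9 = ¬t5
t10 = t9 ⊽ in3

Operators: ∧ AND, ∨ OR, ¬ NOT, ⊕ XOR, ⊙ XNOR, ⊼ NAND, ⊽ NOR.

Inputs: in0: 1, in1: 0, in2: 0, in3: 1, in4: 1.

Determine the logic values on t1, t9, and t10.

t1 = in4 XOR in3 = 1 XOR 1 = 0
t5 = t1 XNOR in2 = 0 XNOR 0 = 1
t9 = NOT t5 = NOT 1 = 0
t10 = t9 NOR in3 = 0 NOR 1 = 0

t1 = 0, t9 = 0, t10 = 0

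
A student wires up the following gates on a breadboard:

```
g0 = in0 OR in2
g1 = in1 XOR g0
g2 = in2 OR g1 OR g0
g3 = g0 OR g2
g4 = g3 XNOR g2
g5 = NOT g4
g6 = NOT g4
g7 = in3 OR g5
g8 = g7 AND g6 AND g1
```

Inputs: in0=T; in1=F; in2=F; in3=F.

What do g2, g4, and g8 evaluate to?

g0 = in0 OR in2 = T OR F = T
g1 = in1 XOR g0 = F XOR T = T
g2 = in2 OR g1 OR g0 = F OR T OR T = T
g3 = g0 OR g2 = T OR T = T
g4 = g3 XNOR g2 = T XNOR T = T
g5 = NOT g4 = NOT T = F
g6 = NOT g4 = NOT T = F
g7 = in3 OR g5 = F OR F = F
g8 = g7 AND g6 AND g1 = F AND F AND T = F

g2 = T, g4 = T, g8 = F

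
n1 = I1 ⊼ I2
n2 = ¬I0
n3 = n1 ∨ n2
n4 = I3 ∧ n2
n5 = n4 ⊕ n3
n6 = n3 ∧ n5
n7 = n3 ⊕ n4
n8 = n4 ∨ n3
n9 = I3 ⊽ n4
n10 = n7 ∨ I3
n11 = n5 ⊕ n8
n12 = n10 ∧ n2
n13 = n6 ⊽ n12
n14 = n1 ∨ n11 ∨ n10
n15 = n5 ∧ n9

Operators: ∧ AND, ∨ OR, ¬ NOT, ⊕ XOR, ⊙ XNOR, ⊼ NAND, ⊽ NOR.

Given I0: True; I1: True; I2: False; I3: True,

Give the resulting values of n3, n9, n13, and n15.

n3 = True, n9 = False, n13 = False, n15 = False

n1 = I1 NAND I2 = True NAND False = True
n2 = NOT I0 = NOT True = False
n3 = n1 OR n2 = True OR False = True
n4 = I3 AND n2 = True AND False = False
n5 = n4 XOR n3 = False XOR True = True
n6 = n3 AND n5 = True AND True = True
n7 = n3 XOR n4 = True XOR False = True
n9 = I3 NOR n4 = True NOR False = False
n10 = n7 OR I3 = True OR True = True
n12 = n10 AND n2 = True AND False = False
n13 = n6 NOR n12 = True NOR False = False
n15 = n5 AND n9 = True AND False = False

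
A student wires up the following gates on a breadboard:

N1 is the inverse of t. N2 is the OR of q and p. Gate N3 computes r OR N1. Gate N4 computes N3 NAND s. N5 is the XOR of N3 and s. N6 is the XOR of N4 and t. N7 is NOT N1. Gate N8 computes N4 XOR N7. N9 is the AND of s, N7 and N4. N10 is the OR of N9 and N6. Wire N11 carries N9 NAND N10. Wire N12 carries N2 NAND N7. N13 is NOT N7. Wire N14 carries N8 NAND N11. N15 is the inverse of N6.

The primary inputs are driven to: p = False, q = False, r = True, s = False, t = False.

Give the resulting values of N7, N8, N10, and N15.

N7 = False, N8 = True, N10 = True, N15 = False

N1 = NOT t = NOT False = True
N3 = r OR N1 = True OR True = True
N4 = N3 NAND s = True NAND False = True
N6 = N4 XOR t = True XOR False = True
N7 = NOT N1 = NOT True = False
N8 = N4 XOR N7 = True XOR False = True
N9 = s AND N7 AND N4 = False AND False AND True = False
N10 = N9 OR N6 = False OR True = True
N15 = NOT N6 = NOT True = False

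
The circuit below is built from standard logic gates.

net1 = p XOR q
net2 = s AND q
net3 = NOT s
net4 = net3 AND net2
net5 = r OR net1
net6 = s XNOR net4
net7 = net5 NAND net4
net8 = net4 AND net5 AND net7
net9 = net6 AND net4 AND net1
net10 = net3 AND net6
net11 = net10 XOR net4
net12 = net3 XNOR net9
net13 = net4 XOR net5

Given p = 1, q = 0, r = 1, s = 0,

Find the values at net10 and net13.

net10 = 1, net13 = 1

net1 = p XOR q = 1 XOR 0 = 1
net2 = s AND q = 0 AND 0 = 0
net3 = NOT s = NOT 0 = 1
net4 = net3 AND net2 = 1 AND 0 = 0
net5 = r OR net1 = 1 OR 1 = 1
net6 = s XNOR net4 = 0 XNOR 0 = 1
net10 = net3 AND net6 = 1 AND 1 = 1
net13 = net4 XOR net5 = 0 XOR 1 = 1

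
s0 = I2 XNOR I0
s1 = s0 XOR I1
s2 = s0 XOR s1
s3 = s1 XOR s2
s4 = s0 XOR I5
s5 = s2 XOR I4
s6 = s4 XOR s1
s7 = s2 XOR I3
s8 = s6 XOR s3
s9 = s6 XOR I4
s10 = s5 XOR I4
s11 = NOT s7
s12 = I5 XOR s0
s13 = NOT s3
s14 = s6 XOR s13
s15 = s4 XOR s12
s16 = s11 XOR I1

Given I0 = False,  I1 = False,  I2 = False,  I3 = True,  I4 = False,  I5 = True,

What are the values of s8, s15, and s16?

s0 = I2 XNOR I0 = False XNOR False = True
s1 = s0 XOR I1 = True XOR False = True
s2 = s0 XOR s1 = True XOR True = False
s3 = s1 XOR s2 = True XOR False = True
s4 = s0 XOR I5 = True XOR True = False
s6 = s4 XOR s1 = False XOR True = True
s7 = s2 XOR I3 = False XOR True = True
s8 = s6 XOR s3 = True XOR True = False
s11 = NOT s7 = NOT True = False
s12 = I5 XOR s0 = True XOR True = False
s15 = s4 XOR s12 = False XOR False = False
s16 = s11 XOR I1 = False XOR False = False

s8 = False; s15 = False; s16 = False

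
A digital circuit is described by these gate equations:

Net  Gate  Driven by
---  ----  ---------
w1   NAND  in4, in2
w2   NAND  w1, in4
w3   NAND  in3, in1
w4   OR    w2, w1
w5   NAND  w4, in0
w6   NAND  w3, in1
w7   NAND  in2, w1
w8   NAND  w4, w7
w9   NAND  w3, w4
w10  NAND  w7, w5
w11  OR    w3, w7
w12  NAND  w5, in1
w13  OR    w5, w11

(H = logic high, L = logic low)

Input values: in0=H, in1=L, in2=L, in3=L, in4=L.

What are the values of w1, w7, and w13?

w1 = H, w7 = H, w13 = H

w1 = in4 NAND in2 = L NAND L = H
w2 = w1 NAND in4 = H NAND L = H
w3 = in3 NAND in1 = L NAND L = H
w4 = w2 OR w1 = H OR H = H
w5 = w4 NAND in0 = H NAND H = L
w7 = in2 NAND w1 = L NAND H = H
w11 = w3 OR w7 = H OR H = H
w13 = w5 OR w11 = L OR H = H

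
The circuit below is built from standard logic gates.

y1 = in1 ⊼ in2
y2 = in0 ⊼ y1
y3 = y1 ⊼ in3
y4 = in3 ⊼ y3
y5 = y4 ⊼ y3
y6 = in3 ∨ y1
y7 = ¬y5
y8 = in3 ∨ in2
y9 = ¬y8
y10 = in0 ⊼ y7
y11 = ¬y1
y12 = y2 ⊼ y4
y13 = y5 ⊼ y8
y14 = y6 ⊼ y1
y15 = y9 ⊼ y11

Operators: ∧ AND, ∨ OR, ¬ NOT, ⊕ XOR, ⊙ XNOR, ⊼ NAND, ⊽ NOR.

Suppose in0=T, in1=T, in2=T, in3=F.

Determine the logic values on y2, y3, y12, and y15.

y2 = T, y3 = T, y12 = F, y15 = T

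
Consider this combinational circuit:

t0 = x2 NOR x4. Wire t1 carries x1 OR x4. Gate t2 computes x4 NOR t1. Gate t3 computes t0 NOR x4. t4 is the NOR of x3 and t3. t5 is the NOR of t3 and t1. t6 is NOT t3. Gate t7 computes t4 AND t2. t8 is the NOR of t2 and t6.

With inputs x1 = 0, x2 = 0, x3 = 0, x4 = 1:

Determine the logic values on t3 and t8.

t0 = x2 NOR x4 = 0 NOR 1 = 0
t1 = x1 OR x4 = 0 OR 1 = 1
t2 = x4 NOR t1 = 1 NOR 1 = 0
t3 = t0 NOR x4 = 0 NOR 1 = 0
t6 = NOT t3 = NOT 0 = 1
t8 = t2 NOR t6 = 0 NOR 1 = 0

t3 = 0, t8 = 0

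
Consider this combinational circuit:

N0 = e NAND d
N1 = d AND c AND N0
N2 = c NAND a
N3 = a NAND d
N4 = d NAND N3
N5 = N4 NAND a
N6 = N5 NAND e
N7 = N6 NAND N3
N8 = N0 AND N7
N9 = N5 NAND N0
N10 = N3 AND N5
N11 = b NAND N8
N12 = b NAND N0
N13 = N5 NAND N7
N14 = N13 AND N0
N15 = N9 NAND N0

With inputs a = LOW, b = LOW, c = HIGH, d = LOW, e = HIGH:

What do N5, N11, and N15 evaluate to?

N5 = HIGH, N11 = HIGH, N15 = HIGH

N0 = e NAND d = HIGH NAND LOW = HIGH
N3 = a NAND d = LOW NAND LOW = HIGH
N4 = d NAND N3 = LOW NAND HIGH = HIGH
N5 = N4 NAND a = HIGH NAND LOW = HIGH
N6 = N5 NAND e = HIGH NAND HIGH = LOW
N7 = N6 NAND N3 = LOW NAND HIGH = HIGH
N8 = N0 AND N7 = HIGH AND HIGH = HIGH
N9 = N5 NAND N0 = HIGH NAND HIGH = LOW
N11 = b NAND N8 = LOW NAND HIGH = HIGH
N15 = N9 NAND N0 = LOW NAND HIGH = HIGH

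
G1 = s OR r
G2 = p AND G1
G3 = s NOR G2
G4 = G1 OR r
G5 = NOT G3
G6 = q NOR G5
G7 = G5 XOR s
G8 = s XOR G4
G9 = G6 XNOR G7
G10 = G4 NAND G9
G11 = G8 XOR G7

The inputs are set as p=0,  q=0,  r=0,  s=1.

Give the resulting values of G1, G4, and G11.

G1 = s OR r = 1 OR 0 = 1
G2 = p AND G1 = 0 AND 1 = 0
G3 = s NOR G2 = 1 NOR 0 = 0
G4 = G1 OR r = 1 OR 0 = 1
G5 = NOT G3 = NOT 0 = 1
G7 = G5 XOR s = 1 XOR 1 = 0
G8 = s XOR G4 = 1 XOR 1 = 0
G11 = G8 XOR G7 = 0 XOR 0 = 0

G1 = 1  G4 = 1  G11 = 0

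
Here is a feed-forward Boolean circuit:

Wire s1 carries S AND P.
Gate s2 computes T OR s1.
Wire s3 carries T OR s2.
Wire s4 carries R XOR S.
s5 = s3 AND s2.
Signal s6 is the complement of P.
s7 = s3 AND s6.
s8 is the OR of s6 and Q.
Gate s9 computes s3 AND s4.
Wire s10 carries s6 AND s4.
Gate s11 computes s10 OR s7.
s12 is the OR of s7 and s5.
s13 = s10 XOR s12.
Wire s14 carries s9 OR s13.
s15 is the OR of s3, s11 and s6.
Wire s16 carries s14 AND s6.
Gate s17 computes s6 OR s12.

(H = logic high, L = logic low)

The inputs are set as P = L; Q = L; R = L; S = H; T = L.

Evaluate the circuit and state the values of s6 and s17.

s6 = H; s17 = H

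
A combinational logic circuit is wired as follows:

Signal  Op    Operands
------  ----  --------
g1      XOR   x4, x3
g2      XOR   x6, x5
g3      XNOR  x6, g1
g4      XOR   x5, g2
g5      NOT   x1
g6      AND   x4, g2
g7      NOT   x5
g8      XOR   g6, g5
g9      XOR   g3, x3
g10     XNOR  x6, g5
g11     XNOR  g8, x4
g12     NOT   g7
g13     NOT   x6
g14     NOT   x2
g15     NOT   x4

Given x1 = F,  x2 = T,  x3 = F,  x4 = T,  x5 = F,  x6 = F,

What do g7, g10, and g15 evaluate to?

g5 = NOT x1 = NOT F = T
g7 = NOT x5 = NOT F = T
g10 = x6 XNOR g5 = F XNOR T = F
g15 = NOT x4 = NOT T = F

g7 = T, g10 = F, g15 = F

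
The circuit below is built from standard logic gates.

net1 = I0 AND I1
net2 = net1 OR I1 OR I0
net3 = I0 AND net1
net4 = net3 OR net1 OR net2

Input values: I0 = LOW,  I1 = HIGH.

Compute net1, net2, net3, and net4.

net1 = LOW; net2 = HIGH; net3 = LOW; net4 = HIGH

net1 = I0 AND I1 = LOW AND HIGH = LOW
net2 = net1 OR I1 OR I0 = LOW OR HIGH OR LOW = HIGH
net3 = I0 AND net1 = LOW AND LOW = LOW
net4 = net3 OR net1 OR net2 = LOW OR LOW OR HIGH = HIGH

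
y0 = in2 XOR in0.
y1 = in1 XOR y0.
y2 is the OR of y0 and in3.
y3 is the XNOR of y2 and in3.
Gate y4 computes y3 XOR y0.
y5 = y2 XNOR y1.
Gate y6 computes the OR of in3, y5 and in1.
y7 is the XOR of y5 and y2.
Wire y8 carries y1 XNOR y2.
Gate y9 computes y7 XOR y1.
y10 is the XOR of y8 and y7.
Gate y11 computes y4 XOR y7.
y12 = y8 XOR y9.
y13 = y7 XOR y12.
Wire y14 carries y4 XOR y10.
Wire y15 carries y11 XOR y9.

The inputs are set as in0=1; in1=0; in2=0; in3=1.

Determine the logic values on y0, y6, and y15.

y0 = 1  y6 = 1  y15 = 1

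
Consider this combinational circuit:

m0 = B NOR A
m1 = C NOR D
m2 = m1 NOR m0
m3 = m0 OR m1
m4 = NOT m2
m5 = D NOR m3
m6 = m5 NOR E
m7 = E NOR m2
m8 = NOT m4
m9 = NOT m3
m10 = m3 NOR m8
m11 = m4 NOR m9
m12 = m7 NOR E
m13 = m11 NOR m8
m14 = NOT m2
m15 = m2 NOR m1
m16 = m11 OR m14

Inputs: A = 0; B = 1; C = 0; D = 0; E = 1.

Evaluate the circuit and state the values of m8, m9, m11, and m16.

m8 = 0  m9 = 0  m11 = 0  m16 = 1

m0 = B NOR A = 1 NOR 0 = 0
m1 = C NOR D = 0 NOR 0 = 1
m2 = m1 NOR m0 = 1 NOR 0 = 0
m3 = m0 OR m1 = 0 OR 1 = 1
m4 = NOT m2 = NOT 0 = 1
m8 = NOT m4 = NOT 1 = 0
m9 = NOT m3 = NOT 1 = 0
m11 = m4 NOR m9 = 1 NOR 0 = 0
m14 = NOT m2 = NOT 0 = 1
m16 = m11 OR m14 = 0 OR 1 = 1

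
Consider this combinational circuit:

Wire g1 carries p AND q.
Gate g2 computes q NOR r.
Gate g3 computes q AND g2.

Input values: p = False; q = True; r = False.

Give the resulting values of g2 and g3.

g2 = False, g3 = False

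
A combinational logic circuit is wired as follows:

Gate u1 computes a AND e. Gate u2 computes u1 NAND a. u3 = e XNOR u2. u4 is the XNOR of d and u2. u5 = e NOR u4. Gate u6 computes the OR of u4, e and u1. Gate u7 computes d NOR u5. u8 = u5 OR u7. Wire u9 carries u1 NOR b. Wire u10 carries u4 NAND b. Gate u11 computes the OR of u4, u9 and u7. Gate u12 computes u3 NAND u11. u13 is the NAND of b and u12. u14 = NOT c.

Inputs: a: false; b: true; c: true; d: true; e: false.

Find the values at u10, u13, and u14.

u10 = false, u13 = false, u14 = false

u1 = a AND e = false AND false = false
u2 = u1 NAND a = false NAND false = true
u3 = e XNOR u2 = false XNOR true = false
u4 = d XNOR u2 = true XNOR true = true
u5 = e NOR u4 = false NOR true = false
u7 = d NOR u5 = true NOR false = false
u9 = u1 NOR b = false NOR true = false
u10 = u4 NAND b = true NAND true = false
u11 = u4 OR u9 OR u7 = true OR false OR false = true
u12 = u3 NAND u11 = false NAND true = true
u13 = b NAND u12 = true NAND true = false
u14 = NOT c = NOT true = false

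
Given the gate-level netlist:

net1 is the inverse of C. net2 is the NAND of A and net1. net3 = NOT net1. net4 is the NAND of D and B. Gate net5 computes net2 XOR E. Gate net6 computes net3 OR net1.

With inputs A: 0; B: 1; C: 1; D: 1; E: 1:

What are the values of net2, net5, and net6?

net1 = NOT C = NOT 1 = 0
net2 = A NAND net1 = 0 NAND 0 = 1
net3 = NOT net1 = NOT 0 = 1
net5 = net2 XOR E = 1 XOR 1 = 0
net6 = net3 OR net1 = 1 OR 0 = 1

net2 = 1, net5 = 0, net6 = 1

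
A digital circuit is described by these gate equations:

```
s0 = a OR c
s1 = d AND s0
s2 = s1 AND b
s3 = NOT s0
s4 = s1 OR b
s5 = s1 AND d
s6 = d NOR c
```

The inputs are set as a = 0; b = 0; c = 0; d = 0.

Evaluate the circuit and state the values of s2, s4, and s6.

s2 = 0, s4 = 0, s6 = 1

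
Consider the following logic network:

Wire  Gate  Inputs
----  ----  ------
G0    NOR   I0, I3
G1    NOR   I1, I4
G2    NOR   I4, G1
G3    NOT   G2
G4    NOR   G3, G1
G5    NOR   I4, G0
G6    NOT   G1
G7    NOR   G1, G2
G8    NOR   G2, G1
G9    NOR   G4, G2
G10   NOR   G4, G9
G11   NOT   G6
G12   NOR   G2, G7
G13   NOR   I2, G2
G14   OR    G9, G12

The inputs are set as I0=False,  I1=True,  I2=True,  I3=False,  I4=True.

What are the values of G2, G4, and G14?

G1 = I1 NOR I4 = True NOR True = False
G2 = I4 NOR G1 = True NOR False = False
G3 = NOT G2 = NOT False = True
G4 = G3 NOR G1 = True NOR False = False
G7 = G1 NOR G2 = False NOR False = True
G9 = G4 NOR G2 = False NOR False = True
G12 = G2 NOR G7 = False NOR True = False
G14 = G9 OR G12 = True OR False = True

G2 = False  G4 = False  G14 = True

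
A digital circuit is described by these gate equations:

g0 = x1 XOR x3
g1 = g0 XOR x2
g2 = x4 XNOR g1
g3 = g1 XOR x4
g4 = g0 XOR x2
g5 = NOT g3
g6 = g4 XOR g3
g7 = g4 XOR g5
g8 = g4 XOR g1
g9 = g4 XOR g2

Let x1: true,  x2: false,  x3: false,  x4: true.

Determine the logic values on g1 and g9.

g1 = true  g9 = false

g0 = x1 XOR x3 = true XOR false = true
g1 = g0 XOR x2 = true XOR false = true
g2 = x4 XNOR g1 = true XNOR true = true
g4 = g0 XOR x2 = true XOR false = true
g9 = g4 XOR g2 = true XOR true = false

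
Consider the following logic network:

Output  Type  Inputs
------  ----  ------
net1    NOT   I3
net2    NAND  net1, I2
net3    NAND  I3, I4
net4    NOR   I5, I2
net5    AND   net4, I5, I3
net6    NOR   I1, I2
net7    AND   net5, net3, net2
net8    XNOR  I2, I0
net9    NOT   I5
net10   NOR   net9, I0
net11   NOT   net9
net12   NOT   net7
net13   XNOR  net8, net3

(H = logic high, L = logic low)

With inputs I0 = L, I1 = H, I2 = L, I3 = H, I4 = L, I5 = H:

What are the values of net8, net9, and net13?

net8 = H; net9 = L; net13 = H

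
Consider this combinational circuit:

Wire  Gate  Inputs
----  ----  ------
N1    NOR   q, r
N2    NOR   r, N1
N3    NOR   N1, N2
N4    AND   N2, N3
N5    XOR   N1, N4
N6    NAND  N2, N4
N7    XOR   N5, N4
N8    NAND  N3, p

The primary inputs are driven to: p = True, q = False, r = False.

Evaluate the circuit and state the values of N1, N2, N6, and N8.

N1 = q NOR r = False NOR False = True
N2 = r NOR N1 = False NOR True = False
N3 = N1 NOR N2 = True NOR False = False
N4 = N2 AND N3 = False AND False = False
N6 = N2 NAND N4 = False NAND False = True
N8 = N3 NAND p = False NAND True = True

N1 = True, N2 = False, N6 = True, N8 = True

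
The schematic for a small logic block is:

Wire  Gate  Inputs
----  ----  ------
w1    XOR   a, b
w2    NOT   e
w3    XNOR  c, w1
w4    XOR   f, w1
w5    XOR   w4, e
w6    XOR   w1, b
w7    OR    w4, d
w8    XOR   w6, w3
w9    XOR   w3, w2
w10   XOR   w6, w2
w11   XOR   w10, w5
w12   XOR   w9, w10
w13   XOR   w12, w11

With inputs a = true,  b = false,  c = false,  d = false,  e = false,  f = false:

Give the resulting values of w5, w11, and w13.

w5 = true  w11 = true  w13 = false

w1 = a XOR b = true XOR false = true
w2 = NOT e = NOT false = true
w3 = c XNOR w1 = false XNOR true = false
w4 = f XOR w1 = false XOR true = true
w5 = w4 XOR e = true XOR false = true
w6 = w1 XOR b = true XOR false = true
w9 = w3 XOR w2 = false XOR true = true
w10 = w6 XOR w2 = true XOR true = false
w11 = w10 XOR w5 = false XOR true = true
w12 = w9 XOR w10 = true XOR false = true
w13 = w12 XOR w11 = true XOR true = false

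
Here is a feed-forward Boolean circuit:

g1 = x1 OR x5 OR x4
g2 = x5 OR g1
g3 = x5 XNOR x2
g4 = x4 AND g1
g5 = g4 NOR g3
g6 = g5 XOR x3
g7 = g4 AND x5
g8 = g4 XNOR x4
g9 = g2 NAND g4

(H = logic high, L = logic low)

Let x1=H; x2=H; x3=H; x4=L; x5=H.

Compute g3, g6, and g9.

g1 = x1 OR x5 OR x4 = H OR H OR L = H
g2 = x5 OR g1 = H OR H = H
g3 = x5 XNOR x2 = H XNOR H = H
g4 = x4 AND g1 = L AND H = L
g5 = g4 NOR g3 = L NOR H = L
g6 = g5 XOR x3 = L XOR H = H
g9 = g2 NAND g4 = H NAND L = H

g3 = H  g6 = H  g9 = H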